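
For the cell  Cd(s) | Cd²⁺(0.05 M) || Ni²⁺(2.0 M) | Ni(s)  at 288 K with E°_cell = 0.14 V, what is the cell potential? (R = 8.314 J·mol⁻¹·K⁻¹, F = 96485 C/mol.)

Balancing electrons gives n = 2; the reaction quotient is Q = [Cd²⁺]/[Ni²⁺] = 0.0250.
E = E° − (RT/nF) ln Q = 0.14 − (8.314×288)/(2×96485) × (-3.689) = 0.140 + 0.046 = 0.186 V.

0.186 V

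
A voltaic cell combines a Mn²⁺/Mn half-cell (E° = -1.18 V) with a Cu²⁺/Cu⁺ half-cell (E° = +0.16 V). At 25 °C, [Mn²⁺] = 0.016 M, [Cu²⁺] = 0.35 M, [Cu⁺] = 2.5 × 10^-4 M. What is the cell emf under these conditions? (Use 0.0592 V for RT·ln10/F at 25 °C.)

1.58 V

The Cu²⁺/Cu⁺ couple has the higher reduction potential and acts as the cathode, so E°_cell = +0.16 − (-1.18) = 1.34 V.
Balancing electrons gives n = 2; the reaction quotient is Q = [Mn²⁺]·[Cu⁺]^2/[Cu²⁺]^2 = 8.16 × 10^-9.
At 25 °C, E = E° − (0.0592/n) log Q = 1.34 − (0.0592/2)(-8.088) = 1.340 + 0.239 = 1.579 V.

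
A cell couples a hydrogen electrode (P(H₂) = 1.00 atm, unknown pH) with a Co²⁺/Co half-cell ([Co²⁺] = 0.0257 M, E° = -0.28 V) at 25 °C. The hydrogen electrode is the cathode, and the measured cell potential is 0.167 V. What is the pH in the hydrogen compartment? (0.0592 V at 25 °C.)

E°_cell = 0.28 V and n = 2.
log Q = n(E° − E)/0.0592 = 2×(0.28 − 0.167)/0.0592 = 3.818.
With Q = [Co²⁺]·P(H₂) / [H⁺]^2, solving for [H⁺] gives log[H⁺] = -2.704, so pH = 2.70.

pH = 2.70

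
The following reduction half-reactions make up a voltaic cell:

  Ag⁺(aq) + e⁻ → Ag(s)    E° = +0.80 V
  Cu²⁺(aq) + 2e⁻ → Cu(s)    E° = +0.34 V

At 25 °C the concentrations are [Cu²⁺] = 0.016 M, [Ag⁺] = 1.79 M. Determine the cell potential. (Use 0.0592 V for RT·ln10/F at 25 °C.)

The Ag⁺/Ag couple has the higher reduction potential and acts as the cathode, so E°_cell = +0.80 − (+0.34) = 0.46 V.
Balancing electrons gives n = 2; the reaction quotient is Q = [Cu²⁺]/[Ag⁺]^2 = 0.00499.
At 25 °C, E = E° − (0.0592/n) log Q = 0.46 − (0.0592/2)(-2.302) = 0.460 + 0.068 = 0.528 V.

0.528 V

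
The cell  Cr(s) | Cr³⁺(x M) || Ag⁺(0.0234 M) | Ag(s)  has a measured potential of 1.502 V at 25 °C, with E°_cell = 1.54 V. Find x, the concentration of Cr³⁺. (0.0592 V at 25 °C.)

0.0011 M

From the Nernst equation, log Q = n(E° − E)/0.0592 = 3(1.54 − 1.502)/0.0592 = 1.926, so Q = 84.3.
With Q = [Cr³⁺]/[Ag⁺]^3 and the known concentrations, [Cr³⁺] in the numerator gives [Cr³⁺] = 0.0011 M.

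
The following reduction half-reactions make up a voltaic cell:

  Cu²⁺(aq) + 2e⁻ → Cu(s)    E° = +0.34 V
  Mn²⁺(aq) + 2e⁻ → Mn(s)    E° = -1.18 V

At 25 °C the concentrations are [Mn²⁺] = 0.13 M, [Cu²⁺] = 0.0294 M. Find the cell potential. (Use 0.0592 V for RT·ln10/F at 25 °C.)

1.50 V

The Cu²⁺/Cu couple has the higher reduction potential and acts as the cathode, so E°_cell = +0.34 − (-1.18) = 1.52 V.
Balancing electrons gives n = 2; the reaction quotient is Q = [Mn²⁺]/[Cu²⁺] = 4.42.
At 25 °C, E = E° − (0.0592/n) log Q = 1.52 − (0.0592/2)(0.646) = 1.520 − 0.019 = 1.501 V.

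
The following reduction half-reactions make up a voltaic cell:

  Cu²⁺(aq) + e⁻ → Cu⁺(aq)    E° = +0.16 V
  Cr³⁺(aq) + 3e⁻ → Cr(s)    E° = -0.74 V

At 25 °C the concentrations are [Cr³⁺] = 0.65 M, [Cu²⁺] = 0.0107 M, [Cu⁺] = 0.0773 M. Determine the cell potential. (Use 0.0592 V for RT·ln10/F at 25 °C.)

The Cu²⁺/Cu⁺ couple has the higher reduction potential and acts as the cathode, so E°_cell = +0.16 − (-0.74) = 0.90 V.
Balancing electrons gives n = 3; the reaction quotient is Q = [Cr³⁺]·[Cu⁺]^3/[Cu²⁺]^3 = 245.
At 25 °C, E = E° − (0.0592/n) log Q = 0.90 − (0.0592/3)(2.389) = 0.900 − 0.047 = 0.853 V.

0.853 V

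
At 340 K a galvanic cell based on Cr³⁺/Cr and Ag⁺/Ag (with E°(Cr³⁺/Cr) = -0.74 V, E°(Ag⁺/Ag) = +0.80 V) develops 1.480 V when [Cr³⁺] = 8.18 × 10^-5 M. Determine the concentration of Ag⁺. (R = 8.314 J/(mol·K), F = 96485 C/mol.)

From the Nernst equation, ln Q = nF(E° − E)/RT = 3×96485×(1.54 − 1.480)/(8.314×340) = 6.144, so Q = 466.
With Q = [Cr³⁺]/[Ag⁺]^3 and the known concentrations, [Ag⁺]^3 in the denominator gives [Ag⁺] = 0.0056 M.

0.0056 M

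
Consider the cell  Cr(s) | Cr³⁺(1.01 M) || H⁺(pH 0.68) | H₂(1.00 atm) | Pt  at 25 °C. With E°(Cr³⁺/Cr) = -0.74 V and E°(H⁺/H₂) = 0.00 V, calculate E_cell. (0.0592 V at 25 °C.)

The hydrogen couple is the cathode, so E°_cell = 0.74 V; n = 6.
[H⁺] = 10^(−0.68) = 0.21 M, and Q = [Cr³⁺]^2·P(H₂)^3 / [H⁺]^6 = 1.23 × 10^4.
E = E° − (0.0592/6) log Q = 0.74 − (0.0592/6)(4.089) = 0.700 V.

0.70 V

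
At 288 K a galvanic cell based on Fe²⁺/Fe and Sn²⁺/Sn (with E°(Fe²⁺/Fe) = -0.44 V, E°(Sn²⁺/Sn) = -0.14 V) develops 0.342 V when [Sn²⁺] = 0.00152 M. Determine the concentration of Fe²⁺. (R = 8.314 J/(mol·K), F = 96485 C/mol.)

From the Nernst equation, ln Q = nF(E° − E)/RT = 2×96485×(0.30 − 0.342)/(8.314×288) = -3.385, so Q = 0.0339.
With Q = [Fe²⁺]/[Sn²⁺] and the known concentrations, [Fe²⁺] in the numerator gives [Fe²⁺] = 5.2 × 10^-5 M.

5.2 × 10^-5 M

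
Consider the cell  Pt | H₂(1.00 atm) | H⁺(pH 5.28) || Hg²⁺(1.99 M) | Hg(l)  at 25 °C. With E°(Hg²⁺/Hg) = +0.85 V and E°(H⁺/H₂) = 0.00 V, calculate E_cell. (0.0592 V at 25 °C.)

The Hg²⁺/Hg couple is the cathode, so E°_cell = 0.85 V; n = 2.
[H⁺] = 10^(−5.28) = 5.2 × 10^-6 M, and Q = [H⁺]^2 / ([Hg²⁺]·P(H₂)) = 1.38 × 10^-11.
E = E° − (0.0592/2) log Q = 0.85 − (0.0592/2)(-10.859) = 1.171 V.

1.17 V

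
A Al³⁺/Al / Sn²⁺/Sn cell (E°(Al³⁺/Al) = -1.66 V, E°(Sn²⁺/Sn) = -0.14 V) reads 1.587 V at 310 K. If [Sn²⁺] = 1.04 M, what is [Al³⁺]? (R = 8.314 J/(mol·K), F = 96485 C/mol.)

From the Nernst equation, ln Q = nF(E° − E)/RT = 6×96485×(1.52 − 1.587)/(8.314×310) = -15.049, so Q = 2.91 × 10^-7.
With Q = [Al³⁺]^2/[Sn²⁺]^3 and the known concentrations, [Al³⁺]^2 in the numerator gives [Al³⁺] = 5.7 × 10^-4 M.

5.7 × 10^-4 M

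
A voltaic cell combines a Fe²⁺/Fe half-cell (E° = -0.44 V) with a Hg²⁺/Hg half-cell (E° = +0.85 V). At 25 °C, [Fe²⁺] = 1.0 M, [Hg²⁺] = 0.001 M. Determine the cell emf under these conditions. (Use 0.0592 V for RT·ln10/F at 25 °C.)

1.20 V

The Hg²⁺/Hg couple has the higher reduction potential and acts as the cathode, so E°_cell = +0.85 − (-0.44) = 1.29 V.
Balancing electrons gives n = 2; the reaction quotient is Q = [Fe²⁺]/[Hg²⁺] = 1000.
At 25 °C, E = E° − (0.0592/n) log Q = 1.29 − (0.0592/2)(3.000) = 1.290 − 0.089 = 1.201 V.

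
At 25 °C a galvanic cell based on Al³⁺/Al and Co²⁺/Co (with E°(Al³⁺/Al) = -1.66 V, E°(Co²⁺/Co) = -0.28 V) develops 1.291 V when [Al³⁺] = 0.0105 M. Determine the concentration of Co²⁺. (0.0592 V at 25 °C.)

From the Nernst equation, log Q = n(E° − E)/0.0592 = 6(1.38 − 1.291)/0.0592 = 9.020, so Q = 1.05 × 10^9.
With Q = [Al³⁺]^2/[Co²⁺]^3 and the known concentrations, [Co²⁺]^3 in the denominator gives [Co²⁺] = 4.7 × 10^-5 M.

4.7 × 10^-5 M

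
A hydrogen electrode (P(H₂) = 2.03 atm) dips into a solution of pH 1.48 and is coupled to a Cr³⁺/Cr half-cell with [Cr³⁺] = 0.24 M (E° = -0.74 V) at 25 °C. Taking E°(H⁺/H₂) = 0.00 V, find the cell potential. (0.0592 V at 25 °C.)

0.66 V

The hydrogen couple is the cathode, so E°_cell = 0.74 V; n = 6.
[H⁺] = 10^(−1.48) = 0.033 M, and Q = [Cr³⁺]^2·P(H₂)^3 / [H⁺]^6 = 3.66 × 10^8.
E = E° − (0.0592/6) log Q = 0.74 − (0.0592/6)(8.563) = 0.656 V.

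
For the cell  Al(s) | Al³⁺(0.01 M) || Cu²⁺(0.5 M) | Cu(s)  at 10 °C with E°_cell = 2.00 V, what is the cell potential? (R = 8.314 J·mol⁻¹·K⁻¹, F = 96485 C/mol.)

Balancing electrons gives n = 6; the reaction quotient is Q = [Al³⁺]^2/[Cu²⁺]^3 = 8 × 10^-4.
E = E° − (RT/nF) ln Q = 2.00 − (8.314×283)/(6×96485) × (-7.131) = 2.000 + 0.029 = 2.029 V.

2.03 V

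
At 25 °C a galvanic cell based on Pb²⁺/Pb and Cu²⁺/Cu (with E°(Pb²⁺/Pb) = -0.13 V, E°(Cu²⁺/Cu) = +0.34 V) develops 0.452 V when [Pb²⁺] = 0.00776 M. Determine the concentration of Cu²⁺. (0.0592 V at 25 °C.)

From the Nernst equation, log Q = n(E° − E)/0.0592 = 2(0.47 − 0.452)/0.0592 = 0.608, so Q = 4.06.
With Q = [Pb²⁺]/[Cu²⁺] and the known concentrations, [Cu²⁺] in the denominator gives [Cu²⁺] = 0.0019 M.

0.0019 M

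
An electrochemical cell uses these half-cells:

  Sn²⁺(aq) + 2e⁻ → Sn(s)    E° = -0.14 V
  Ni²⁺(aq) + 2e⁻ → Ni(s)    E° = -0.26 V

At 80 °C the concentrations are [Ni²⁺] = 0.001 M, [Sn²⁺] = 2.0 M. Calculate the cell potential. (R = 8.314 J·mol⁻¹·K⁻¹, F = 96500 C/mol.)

0.236 V

The Sn²⁺/Sn couple has the higher reduction potential and acts as the cathode, so E°_cell = -0.14 − (-0.26) = 0.12 V.
Balancing electrons gives n = 2; the reaction quotient is Q = [Ni²⁺]/[Sn²⁺] = 5 × 10^-4.
E = E° − (RT/nF) ln Q = 0.12 − (8.314×353)/(2×96500) × (-7.601) = 0.120 + 0.116 = 0.236 V.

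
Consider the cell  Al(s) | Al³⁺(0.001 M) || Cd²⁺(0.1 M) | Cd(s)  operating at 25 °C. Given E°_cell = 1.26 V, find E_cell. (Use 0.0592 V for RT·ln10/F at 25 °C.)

Balancing electrons gives n = 6; the reaction quotient is Q = [Al³⁺]^2/[Cd²⁺]^3 = 0.00100.
At 25 °C, E = E° − (0.0592/n) log Q = 1.26 − (0.0592/6)(-3.000) = 1.260 + 0.030 = 1.290 V.

1.29 V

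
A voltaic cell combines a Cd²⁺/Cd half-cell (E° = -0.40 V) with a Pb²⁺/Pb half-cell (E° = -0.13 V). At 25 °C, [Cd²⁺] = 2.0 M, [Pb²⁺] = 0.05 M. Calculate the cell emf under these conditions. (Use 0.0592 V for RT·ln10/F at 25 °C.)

The Pb²⁺/Pb couple has the higher reduction potential and acts as the cathode, so E°_cell = -0.13 − (-0.40) = 0.27 V.
Balancing electrons gives n = 2; the reaction quotient is Q = [Cd²⁺]/[Pb²⁺] = 40.0.
At 25 °C, E = E° − (0.0592/n) log Q = 0.27 − (0.0592/2)(1.602) = 0.270 − 0.047 = 0.223 V.

0.223 V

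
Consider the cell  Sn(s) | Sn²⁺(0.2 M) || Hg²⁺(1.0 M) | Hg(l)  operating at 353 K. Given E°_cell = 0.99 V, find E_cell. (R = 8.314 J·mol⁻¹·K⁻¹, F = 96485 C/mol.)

1.01 V

Balancing electrons gives n = 2; the reaction quotient is Q = [Sn²⁺]/[Hg²⁺] = 0.200.
E = E° − (RT/nF) ln Q = 0.99 − (8.314×353)/(2×96485) × (-1.609) = 0.990 + 0.024 = 1.014 V.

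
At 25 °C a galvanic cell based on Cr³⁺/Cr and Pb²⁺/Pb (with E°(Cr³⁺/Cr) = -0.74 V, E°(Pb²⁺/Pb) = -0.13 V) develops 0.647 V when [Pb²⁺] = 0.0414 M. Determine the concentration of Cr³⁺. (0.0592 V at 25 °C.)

From the Nernst equation, log Q = n(E° − E)/0.0592 = 6(0.61 − 0.647)/0.0592 = -3.750, so Q = 1.78 × 10^-4.
With Q = [Cr³⁺]^2/[Pb²⁺]^3 and the known concentrations, [Cr³⁺]^2 in the numerator gives [Cr³⁺] = 1.1 × 10^-4 M.

1.1 × 10^-4 M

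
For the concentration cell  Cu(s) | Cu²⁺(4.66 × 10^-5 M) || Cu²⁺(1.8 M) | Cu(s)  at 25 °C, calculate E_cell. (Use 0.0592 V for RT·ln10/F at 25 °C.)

Both half-cells are Cu²⁺/Cu, so E°_cell = 0. The concentrated side is the cathode; the cell reaction moves Cu²⁺ from high to low concentration with n = 2.
Q = [Cu²⁺]_dilute/[Cu²⁺]_conc = 4.66 × 10^-5/1.8 = 2.59 × 10^-5.
E = 0 − (0.0592/2) log Q = −(0.0592/2)(-4.587) = 0.1358 V.

0.14 V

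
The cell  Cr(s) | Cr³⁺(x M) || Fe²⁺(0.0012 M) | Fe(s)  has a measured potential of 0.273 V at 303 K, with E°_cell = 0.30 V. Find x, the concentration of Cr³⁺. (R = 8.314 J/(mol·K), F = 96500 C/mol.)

From the Nernst equation, ln Q = nF(E° − E)/RT = 6×96500×(0.30 − 0.273)/(8.314×303) = 6.206, so Q = 496.
With Q = [Cr³⁺]^2/[Fe²⁺]^3 and the known concentrations, [Cr³⁺]^2 in the numerator gives [Cr³⁺] = 9.3 × 10^-4 M.

9.3 × 10^-4 M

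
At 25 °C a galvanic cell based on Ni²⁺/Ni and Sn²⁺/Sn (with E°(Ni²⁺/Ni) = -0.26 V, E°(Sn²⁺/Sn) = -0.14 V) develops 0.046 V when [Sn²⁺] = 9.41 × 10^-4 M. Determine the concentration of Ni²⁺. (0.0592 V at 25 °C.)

From the Nernst equation, log Q = n(E° − E)/0.0592 = 2(0.12 − 0.046)/0.0592 = 2.500, so Q = 316.
With Q = [Ni²⁺]/[Sn²⁺] and the known concentrations, [Ni²⁺] in the numerator gives [Ni²⁺] = 0.3 M.

0.3 M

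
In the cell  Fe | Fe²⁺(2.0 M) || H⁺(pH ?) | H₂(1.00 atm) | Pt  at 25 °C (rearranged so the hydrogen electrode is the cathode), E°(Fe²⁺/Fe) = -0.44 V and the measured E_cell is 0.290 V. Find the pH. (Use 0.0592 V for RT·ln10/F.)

E°_cell = 0.44 V and n = 2.
log Q = n(E° − E)/0.0592 = 2×(0.44 − 0.290)/0.0592 = 5.068.
With Q = [Fe²⁺]·P(H₂) / [H⁺]^2, solving for [H⁺] gives log[H⁺] = -2.383, so pH = 2.38.

pH = 2.38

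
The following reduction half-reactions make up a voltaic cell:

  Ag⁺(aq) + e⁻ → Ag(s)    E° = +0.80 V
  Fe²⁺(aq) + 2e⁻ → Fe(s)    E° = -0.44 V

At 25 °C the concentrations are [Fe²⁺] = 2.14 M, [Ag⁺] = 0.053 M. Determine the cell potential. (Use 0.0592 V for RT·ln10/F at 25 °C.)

1.15 V

The Ag⁺/Ag couple has the higher reduction potential and acts as the cathode, so E°_cell = +0.80 − (-0.44) = 1.24 V.
Balancing electrons gives n = 2; the reaction quotient is Q = [Fe²⁺]/[Ag⁺]^2 = 762.
At 25 °C, E = E° − (0.0592/n) log Q = 1.24 − (0.0592/2)(2.882) = 1.240 − 0.085 = 1.155 V.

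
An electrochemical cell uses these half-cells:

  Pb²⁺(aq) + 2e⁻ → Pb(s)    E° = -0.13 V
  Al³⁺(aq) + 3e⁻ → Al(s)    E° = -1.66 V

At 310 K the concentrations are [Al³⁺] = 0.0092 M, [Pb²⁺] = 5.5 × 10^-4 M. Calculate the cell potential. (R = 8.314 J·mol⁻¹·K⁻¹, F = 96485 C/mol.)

The Pb²⁺/Pb couple has the higher reduction potential and acts as the cathode, so E°_cell = -0.13 − (-1.66) = 1.53 V.
Balancing electrons gives n = 6; the reaction quotient is Q = [Al³⁺]^2/[Pb²⁺]^3 = 5.09 × 10^5.
E = E° − (RT/nF) ln Q = 1.53 − (8.314×310)/(6×96485) × (13.140) = 1.530 − 0.059 = 1.471 V.

1.47 V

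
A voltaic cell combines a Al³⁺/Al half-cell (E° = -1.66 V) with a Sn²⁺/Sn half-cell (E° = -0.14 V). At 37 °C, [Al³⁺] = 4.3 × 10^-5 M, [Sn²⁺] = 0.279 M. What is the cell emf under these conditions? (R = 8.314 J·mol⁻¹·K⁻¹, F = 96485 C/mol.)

The Sn²⁺/Sn couple has the higher reduction potential and acts as the cathode, so E°_cell = -0.14 − (-1.66) = 1.52 V.
Balancing electrons gives n = 6; the reaction quotient is Q = [Al³⁺]^2/[Sn²⁺]^3 = 8.51 × 10^-8.
E = E° − (RT/nF) ln Q = 1.52 − (8.314×310)/(6×96485) × (-16.279) = 1.520 + 0.072 = 1.592 V.

1.59 V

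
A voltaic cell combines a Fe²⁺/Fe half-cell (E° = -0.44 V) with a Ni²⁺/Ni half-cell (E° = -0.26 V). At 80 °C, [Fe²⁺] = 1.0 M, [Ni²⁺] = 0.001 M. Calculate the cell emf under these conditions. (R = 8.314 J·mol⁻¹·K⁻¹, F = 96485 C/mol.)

The Ni²⁺/Ni couple has the higher reduction potential and acts as the cathode, so E°_cell = -0.26 − (-0.44) = 0.18 V.
Balancing electrons gives n = 2; the reaction quotient is Q = [Fe²⁺]/[Ni²⁺] = 1000.
E = E° − (RT/nF) ln Q = 0.18 − (8.314×353)/(2×96485) × (6.908) = 0.180 − 0.105 = 0.075 V.

0.075 V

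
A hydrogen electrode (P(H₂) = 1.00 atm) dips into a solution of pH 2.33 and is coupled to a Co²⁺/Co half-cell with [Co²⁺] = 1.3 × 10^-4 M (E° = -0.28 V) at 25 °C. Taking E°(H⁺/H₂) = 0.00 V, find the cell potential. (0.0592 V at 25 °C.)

0.26 V

The hydrogen couple is the cathode, so E°_cell = 0.28 V; n = 2.
[H⁺] = 10^(−2.33) = 0.0047 M, and Q = [Co²⁺]·P(H₂) / [H⁺]^2 = 5.94.
E = E° − (0.0592/2) log Q = 0.28 − (0.0592/2)(0.774) = 0.257 V.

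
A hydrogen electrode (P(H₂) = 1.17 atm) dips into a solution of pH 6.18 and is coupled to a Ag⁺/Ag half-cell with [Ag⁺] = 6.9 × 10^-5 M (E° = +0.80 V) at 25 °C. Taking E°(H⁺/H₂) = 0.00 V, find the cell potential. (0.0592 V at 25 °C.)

0.92 V

The Ag⁺/Ag couple is the cathode, so E°_cell = 0.80 V; n = 2.
[H⁺] = 10^(−6.18) = 6.6 × 10^-7 M, and Q = [H⁺]^2 / ([Ag⁺]^2·P(H₂)) = 7.84 × 10^-5.
E = E° − (0.0592/2) log Q = 0.80 − (0.0592/2)(-4.106) = 0.922 V.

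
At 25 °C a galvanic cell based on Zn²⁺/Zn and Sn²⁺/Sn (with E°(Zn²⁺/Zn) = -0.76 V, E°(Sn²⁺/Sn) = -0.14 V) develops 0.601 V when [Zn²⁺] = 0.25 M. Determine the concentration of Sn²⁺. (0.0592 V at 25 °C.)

0.057 M

From the Nernst equation, log Q = n(E° − E)/0.0592 = 2(0.62 − 0.601)/0.0592 = 0.642, so Q = 4.38.
With Q = [Zn²⁺]/[Sn²⁺] and the known concentrations, [Sn²⁺] in the denominator gives [Sn²⁺] = 0.057 M.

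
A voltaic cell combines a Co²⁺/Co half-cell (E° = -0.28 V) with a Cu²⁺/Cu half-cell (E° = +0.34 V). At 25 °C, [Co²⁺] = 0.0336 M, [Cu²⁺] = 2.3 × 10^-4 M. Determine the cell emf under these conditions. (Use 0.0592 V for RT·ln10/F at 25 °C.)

0.556 V

The Cu²⁺/Cu couple has the higher reduction potential and acts as the cathode, so E°_cell = +0.34 − (-0.28) = 0.62 V.
Balancing electrons gives n = 2; the reaction quotient is Q = [Co²⁺]/[Cu²⁺] = 146.
At 25 °C, E = E° − (0.0592/n) log Q = 0.62 − (0.0592/2)(2.165) = 0.620 − 0.064 = 0.556 V.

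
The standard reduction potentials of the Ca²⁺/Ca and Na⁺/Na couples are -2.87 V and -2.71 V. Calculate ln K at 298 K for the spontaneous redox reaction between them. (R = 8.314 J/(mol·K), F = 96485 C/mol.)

E°_cell = -2.71 − (-2.87) = 0.16 V, with n = 2 electrons transferred.
At equilibrium E = 0, so the Nernst equation gives ln K = nFE°/RT = (2)(96485)(0.16)/((8.314)(298)) = 12.46.

ln K = 12.5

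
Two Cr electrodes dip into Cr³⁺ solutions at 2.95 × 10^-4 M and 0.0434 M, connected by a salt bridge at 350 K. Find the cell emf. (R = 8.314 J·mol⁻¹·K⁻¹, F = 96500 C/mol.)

Both half-cells are Cr³⁺/Cr, so E°_cell = 0. The concentrated side is the cathode; the cell reaction moves Cr³⁺ from high to low concentration with n = 3.
Q = [Cr³⁺]_dilute/[Cr³⁺]_conc = 2.95 × 10^-4/0.0434 = 0.00680.
E = 0 − (RT/nF) ln Q = −((8.314×350)/(3×96500))(-4.991) = 0.0502 V.

0.050 V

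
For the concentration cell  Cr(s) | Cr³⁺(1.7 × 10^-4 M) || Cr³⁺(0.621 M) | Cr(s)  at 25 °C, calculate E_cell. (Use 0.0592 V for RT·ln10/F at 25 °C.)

0.070 V

Both half-cells are Cr³⁺/Cr, so E°_cell = 0. The concentrated side is the cathode; the cell reaction moves Cr³⁺ from high to low concentration with n = 3.
Q = [Cr³⁺]_dilute/[Cr³⁺]_conc = 1.7 × 10^-4/0.621 = 2.74 × 10^-4.
E = 0 − (0.0592/3) log Q = −(0.0592/3)(-3.563) = 0.0703 V.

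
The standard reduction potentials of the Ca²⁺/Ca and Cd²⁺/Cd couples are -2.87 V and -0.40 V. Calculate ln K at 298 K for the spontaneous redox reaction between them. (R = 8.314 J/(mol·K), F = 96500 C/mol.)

E°_cell = -0.40 − (-2.87) = 2.47 V, with n = 2 electrons transferred.
At equilibrium E = 0, so the Nernst equation gives ln K = nFE°/RT = (2)(96500)(2.47)/((8.314)(298)) = 192.41.

ln K = 192.4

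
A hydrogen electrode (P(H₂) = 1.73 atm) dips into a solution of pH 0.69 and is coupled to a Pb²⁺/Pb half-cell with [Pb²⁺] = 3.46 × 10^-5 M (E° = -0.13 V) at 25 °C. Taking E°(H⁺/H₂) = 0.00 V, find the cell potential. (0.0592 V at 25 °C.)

The hydrogen couple is the cathode, so E°_cell = 0.13 V; n = 2.
[H⁺] = 10^(−0.69) = 0.20 M, and Q = [Pb²⁺]·P(H₂) / [H⁺]^2 = 0.00144.
E = E° − (0.0592/2) log Q = 0.13 − (0.0592/2)(-2.843) = 0.214 V.

0.21 V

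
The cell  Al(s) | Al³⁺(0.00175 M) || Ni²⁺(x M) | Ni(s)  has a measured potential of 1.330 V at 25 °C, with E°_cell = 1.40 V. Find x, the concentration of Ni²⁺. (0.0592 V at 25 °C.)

From the Nernst equation, log Q = n(E° − E)/0.0592 = 6(1.40 − 1.330)/0.0592 = 7.095, so Q = 1.24 × 10^7.
With Q = [Al³⁺]^2/[Ni²⁺]^3 and the known concentrations, [Ni²⁺]^3 in the denominator gives [Ni²⁺] = 6.3 × 10^-5 M.

6.3 × 10^-5 M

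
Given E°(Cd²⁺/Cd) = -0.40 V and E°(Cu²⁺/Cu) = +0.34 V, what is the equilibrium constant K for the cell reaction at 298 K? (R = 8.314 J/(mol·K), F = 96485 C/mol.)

1.1 × 10^25

E°_cell = +0.34 − (-0.40) = 0.74 V, with n = 2 electrons transferred.
At equilibrium E = 0, so the Nernst equation gives ln K = nFE°/RT = (2)(96485)(0.74)/((8.314)(298)) = 57.64.
K = e^57.64 = 1.1 × 10^25.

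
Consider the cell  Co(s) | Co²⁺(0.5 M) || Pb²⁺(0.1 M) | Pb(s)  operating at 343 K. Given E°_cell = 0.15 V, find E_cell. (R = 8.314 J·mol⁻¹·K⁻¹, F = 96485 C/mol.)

0.126 V

Balancing electrons gives n = 2; the reaction quotient is Q = [Co²⁺]/[Pb²⁺] = 5.00.
E = E° − (RT/nF) ln Q = 0.15 − (8.314×343)/(2×96485) × (1.609) = 0.150 − 0.024 = 0.126 V.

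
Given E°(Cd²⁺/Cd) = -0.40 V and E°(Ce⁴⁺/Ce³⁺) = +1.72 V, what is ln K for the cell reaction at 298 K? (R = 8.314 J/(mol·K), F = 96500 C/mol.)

ln K = 165.1

E°_cell = +1.72 − (-0.40) = 2.12 V, with n = 2 electrons transferred.
At equilibrium E = 0, so the Nernst equation gives ln K = nFE°/RT = (2)(96500)(2.12)/((8.314)(298)) = 165.15.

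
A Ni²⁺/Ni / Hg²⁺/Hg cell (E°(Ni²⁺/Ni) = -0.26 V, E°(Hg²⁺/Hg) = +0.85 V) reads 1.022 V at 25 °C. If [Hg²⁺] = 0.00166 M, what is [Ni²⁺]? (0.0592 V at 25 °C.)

1.6 M

From the Nernst equation, log Q = n(E° − E)/0.0592 = 2(1.11 − 1.022)/0.0592 = 2.973, so Q = 940.
With Q = [Ni²⁺]/[Hg²⁺] and the known concentrations, [Ni²⁺] in the numerator gives [Ni²⁺] = 1.6 M.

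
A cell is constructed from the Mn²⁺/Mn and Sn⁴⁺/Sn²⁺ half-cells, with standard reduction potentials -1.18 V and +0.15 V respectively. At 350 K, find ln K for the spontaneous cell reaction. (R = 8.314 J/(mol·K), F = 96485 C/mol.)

ln K = 88.2

E°_cell = +0.15 − (-1.18) = 1.33 V, with n = 2 electrons transferred.
At equilibrium E = 0, so the Nernst equation gives ln K = nFE°/RT = (2)(96485)(1.33)/((8.314)(350)) = 88.20.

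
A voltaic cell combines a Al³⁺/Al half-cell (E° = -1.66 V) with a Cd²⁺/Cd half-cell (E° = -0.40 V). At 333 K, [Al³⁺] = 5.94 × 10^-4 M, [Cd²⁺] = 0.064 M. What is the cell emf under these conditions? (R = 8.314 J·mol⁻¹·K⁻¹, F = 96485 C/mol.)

The Cd²⁺/Cd couple has the higher reduction potential and acts as the cathode, so E°_cell = -0.40 − (-1.66) = 1.26 V.
Balancing electrons gives n = 6; the reaction quotient is Q = [Al³⁺]^2/[Cd²⁺]^3 = 0.00135.
E = E° − (RT/nF) ln Q = 1.26 − (8.314×333)/(6×96485) × (-6.611) = 1.260 + 0.032 = 1.292 V.

1.29 V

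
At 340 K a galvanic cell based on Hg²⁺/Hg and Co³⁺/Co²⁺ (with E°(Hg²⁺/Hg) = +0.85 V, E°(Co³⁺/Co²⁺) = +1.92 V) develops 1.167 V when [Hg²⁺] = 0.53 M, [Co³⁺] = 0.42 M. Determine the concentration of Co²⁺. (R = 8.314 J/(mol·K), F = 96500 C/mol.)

From the Nernst equation, ln Q = nF(E° − E)/RT = 2×96500×(1.07 − 1.167)/(8.314×340) = -6.623, so Q = 0.00133.
With Q = [Hg²⁺]·[Co²⁺]^2/[Co³⁺]^2 and the known concentrations, [Co²⁺]^2 in the numerator gives [Co²⁺] = 0.021 M.

0.021 M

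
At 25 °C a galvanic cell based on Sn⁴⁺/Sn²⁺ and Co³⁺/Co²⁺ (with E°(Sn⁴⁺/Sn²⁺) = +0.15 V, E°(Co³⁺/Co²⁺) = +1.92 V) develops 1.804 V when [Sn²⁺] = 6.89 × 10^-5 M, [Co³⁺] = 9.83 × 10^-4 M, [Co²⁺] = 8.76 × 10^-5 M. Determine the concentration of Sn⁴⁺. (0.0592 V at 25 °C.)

From the Nernst equation, log Q = n(E° − E)/0.0592 = 2(1.77 − 1.804)/0.0592 = -1.149, so Q = 0.0710.
With Q = [Sn⁴⁺]·[Co²⁺]^2/([Sn²⁺]·[Co³⁺]^2) and the known concentrations, [Sn⁴⁺] in the numerator gives [Sn⁴⁺] = 6.2 × 10^-4 M.

6.2 × 10^-4 M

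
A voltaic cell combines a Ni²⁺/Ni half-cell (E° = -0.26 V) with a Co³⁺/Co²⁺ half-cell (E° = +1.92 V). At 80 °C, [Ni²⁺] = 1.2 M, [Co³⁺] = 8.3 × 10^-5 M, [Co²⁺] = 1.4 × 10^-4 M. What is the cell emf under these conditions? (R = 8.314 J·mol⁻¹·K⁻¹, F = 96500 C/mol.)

2.16 V

The Co³⁺/Co²⁺ couple has the higher reduction potential and acts as the cathode, so E°_cell = +1.92 − (-0.26) = 2.18 V.
Balancing electrons gives n = 2; the reaction quotient is Q = [Ni²⁺]·[Co²⁺]^2/[Co³⁺]^2 = 3.41.
E = E° − (RT/nF) ln Q = 2.18 − (8.314×353)/(2×96500) × (1.228) = 2.180 − 0.019 = 2.161 V.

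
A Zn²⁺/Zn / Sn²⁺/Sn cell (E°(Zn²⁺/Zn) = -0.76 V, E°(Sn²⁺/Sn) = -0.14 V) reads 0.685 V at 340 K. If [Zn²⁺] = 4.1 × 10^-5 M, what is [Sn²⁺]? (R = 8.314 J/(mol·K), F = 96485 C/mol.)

From the Nernst equation, ln Q = nF(E° − E)/RT = 2×96485×(0.62 − 0.685)/(8.314×340) = -4.437, so Q = 0.0118.
With Q = [Zn²⁺]/[Sn²⁺] and the known concentrations, [Sn²⁺] in the denominator gives [Sn²⁺] = 0.0035 M.

0.0035 M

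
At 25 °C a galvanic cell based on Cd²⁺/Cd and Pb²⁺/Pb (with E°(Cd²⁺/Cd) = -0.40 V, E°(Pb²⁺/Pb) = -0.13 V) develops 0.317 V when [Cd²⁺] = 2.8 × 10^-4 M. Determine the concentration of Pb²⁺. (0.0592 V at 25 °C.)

0.011 M

From the Nernst equation, log Q = n(E° − E)/0.0592 = 2(0.27 − 0.317)/0.0592 = -1.588, so Q = 0.0258.
With Q = [Cd²⁺]/[Pb²⁺] and the known concentrations, [Pb²⁺] in the denominator gives [Pb²⁺] = 0.011 M.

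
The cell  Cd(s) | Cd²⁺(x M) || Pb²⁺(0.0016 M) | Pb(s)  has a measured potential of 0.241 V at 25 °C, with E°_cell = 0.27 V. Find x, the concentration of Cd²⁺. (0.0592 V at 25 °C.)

0.015 M

From the Nernst equation, log Q = n(E° − E)/0.0592 = 2(0.27 − 0.241)/0.0592 = 0.980, so Q = 9.54.
With Q = [Cd²⁺]/[Pb²⁺] and the known concentrations, [Cd²⁺] in the numerator gives [Cd²⁺] = 0.015 M.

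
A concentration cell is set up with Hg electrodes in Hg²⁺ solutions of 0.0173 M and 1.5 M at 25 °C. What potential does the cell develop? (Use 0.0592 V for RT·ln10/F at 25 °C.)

Both half-cells are Hg²⁺/Hg, so E°_cell = 0. The concentrated side is the cathode; the cell reaction moves Hg²⁺ from high to low concentration with n = 2.
Q = [Hg²⁺]_dilute/[Hg²⁺]_conc = 0.0173/1.5 = 0.0115.
E = 0 − (0.0592/2) log Q = −(0.0592/2)(-1.938) = 0.0574 V.

0.057 V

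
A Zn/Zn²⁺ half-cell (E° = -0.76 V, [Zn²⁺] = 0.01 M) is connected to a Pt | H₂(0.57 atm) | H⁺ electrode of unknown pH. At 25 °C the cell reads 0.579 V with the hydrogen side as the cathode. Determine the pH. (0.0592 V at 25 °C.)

E°_cell = 0.76 V and n = 2.
log Q = n(E° − E)/0.0592 = 2×(0.76 − 0.579)/0.0592 = 6.115.
With Q = [Zn²⁺]·P(H₂) / [H⁺]^2, solving for [H⁺] gives log[H⁺] = -4.179, so pH = 4.18.

pH = 4.18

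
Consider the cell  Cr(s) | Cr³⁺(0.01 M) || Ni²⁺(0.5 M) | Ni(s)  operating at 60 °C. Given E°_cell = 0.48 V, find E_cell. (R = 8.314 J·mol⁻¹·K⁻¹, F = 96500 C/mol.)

Balancing electrons gives n = 6; the reaction quotient is Q = [Cr³⁺]^2/[Ni²⁺]^3 = 8 × 10^-4.
E = E° − (RT/nF) ln Q = 0.48 − (8.314×333)/(6×96500) × (-7.131) = 0.480 + 0.034 = 0.514 V.

0.514 V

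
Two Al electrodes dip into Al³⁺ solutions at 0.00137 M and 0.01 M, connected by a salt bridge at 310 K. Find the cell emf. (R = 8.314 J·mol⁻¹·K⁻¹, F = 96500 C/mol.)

Both half-cells are Al³⁺/Al, so E°_cell = 0. The concentrated side is the cathode; the cell reaction moves Al³⁺ from high to low concentration with n = 3.
Q = [Al³⁺]_dilute/[Al³⁺]_conc = 0.00137/0.01 = 0.137.
E = 0 − (RT/nF) ln Q = −((8.314×310)/(3×96500))(-1.988) = 0.0177 V.

0.018 V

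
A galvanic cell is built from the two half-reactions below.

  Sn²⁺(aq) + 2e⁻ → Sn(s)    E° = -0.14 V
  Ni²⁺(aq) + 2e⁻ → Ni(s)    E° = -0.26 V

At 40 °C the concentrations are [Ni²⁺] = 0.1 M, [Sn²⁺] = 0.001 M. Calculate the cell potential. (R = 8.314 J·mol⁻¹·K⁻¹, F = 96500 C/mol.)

The Sn²⁺/Sn couple has the higher reduction potential and acts as the cathode, so E°_cell = -0.14 − (-0.26) = 0.12 V.
Balancing electrons gives n = 2; the reaction quotient is Q = [Ni²⁺]/[Sn²⁺] = 100.
E = E° − (RT/nF) ln Q = 0.12 − (8.314×313)/(2×96500) × (4.605) = 0.120 − 0.062 = 0.058 V.

0.058 V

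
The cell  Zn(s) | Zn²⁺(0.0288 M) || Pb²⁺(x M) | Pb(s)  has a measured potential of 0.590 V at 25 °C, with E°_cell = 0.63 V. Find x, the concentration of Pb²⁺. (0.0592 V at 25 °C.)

0.0013 M

From the Nernst equation, log Q = n(E° − E)/0.0592 = 2(0.63 − 0.590)/0.0592 = 1.351, so Q = 22.5.
With Q = [Zn²⁺]/[Pb²⁺] and the known concentrations, [Pb²⁺] in the denominator gives [Pb²⁺] = 0.0013 M.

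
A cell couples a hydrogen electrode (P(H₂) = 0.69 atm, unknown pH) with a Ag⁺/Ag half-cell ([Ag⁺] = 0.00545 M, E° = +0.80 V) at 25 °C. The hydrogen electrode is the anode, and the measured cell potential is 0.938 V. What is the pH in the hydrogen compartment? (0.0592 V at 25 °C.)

E°_cell = 0.80 V and n = 2.
log Q = n(E° − E)/0.0592 = 2×(0.80 − 0.938)/0.0592 = -4.662.
With Q = [H⁺]^2 / ([Ag⁺]^2·P(H₂)), solving for [H⁺] gives log[H⁺] = -4.675, so pH = 4.68.

pH = 4.68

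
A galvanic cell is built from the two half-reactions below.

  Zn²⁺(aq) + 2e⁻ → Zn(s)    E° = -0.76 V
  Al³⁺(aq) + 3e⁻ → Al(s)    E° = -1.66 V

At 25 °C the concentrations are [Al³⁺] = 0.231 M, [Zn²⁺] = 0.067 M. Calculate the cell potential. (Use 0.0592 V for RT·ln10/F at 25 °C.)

The Zn²⁺/Zn couple has the higher reduction potential and acts as the cathode, so E°_cell = -0.76 − (-1.66) = 0.90 V.
Balancing electrons gives n = 6; the reaction quotient is Q = [Al³⁺]^2/[Zn²⁺]^3 = 177.
At 25 °C, E = E° − (0.0592/n) log Q = 0.90 − (0.0592/6)(2.249) = 0.900 − 0.022 = 0.878 V.

0.878 V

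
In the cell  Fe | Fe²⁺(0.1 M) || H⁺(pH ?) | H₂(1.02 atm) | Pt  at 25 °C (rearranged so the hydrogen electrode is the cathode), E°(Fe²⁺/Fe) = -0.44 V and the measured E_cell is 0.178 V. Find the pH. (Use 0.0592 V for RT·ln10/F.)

pH = 4.92

E°_cell = 0.44 V and n = 2.
log Q = n(E° − E)/0.0592 = 2×(0.44 − 0.178)/0.0592 = 8.851.
With Q = [Fe²⁺]·P(H₂) / [H⁺]^2, solving for [H⁺] gives log[H⁺] = -4.921, so pH = 4.92.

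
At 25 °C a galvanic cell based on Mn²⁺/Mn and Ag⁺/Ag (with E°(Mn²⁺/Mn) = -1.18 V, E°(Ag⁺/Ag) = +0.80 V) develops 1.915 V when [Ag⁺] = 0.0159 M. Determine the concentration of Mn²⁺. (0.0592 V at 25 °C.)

0.04 M

From the Nernst equation, log Q = n(E° − E)/0.0592 = 2(1.98 − 1.915)/0.0592 = 2.196, so Q = 157.
With Q = [Mn²⁺]/[Ag⁺]^2 and the known concentrations, [Mn²⁺] in the numerator gives [Mn²⁺] = 0.04 M.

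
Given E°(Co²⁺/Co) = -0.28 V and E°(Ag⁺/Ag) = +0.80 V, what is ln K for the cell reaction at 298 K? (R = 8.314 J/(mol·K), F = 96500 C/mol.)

ln K = 84.1

E°_cell = +0.80 − (-0.28) = 1.08 V, with n = 2 electrons transferred.
At equilibrium E = 0, so the Nernst equation gives ln K = nFE°/RT = (2)(96500)(1.08)/((8.314)(298)) = 84.13.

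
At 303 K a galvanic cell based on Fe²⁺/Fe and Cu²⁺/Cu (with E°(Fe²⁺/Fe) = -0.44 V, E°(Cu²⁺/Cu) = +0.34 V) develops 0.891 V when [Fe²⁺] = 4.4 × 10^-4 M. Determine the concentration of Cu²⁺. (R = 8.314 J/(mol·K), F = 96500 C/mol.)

2.2 M

From the Nernst equation, ln Q = nF(E° − E)/RT = 2×96500×(0.78 − 0.891)/(8.314×303) = -8.504, so Q = 2.03 × 10^-4.
With Q = [Fe²⁺]/[Cu²⁺] and the known concentrations, [Cu²⁺] in the denominator gives [Cu²⁺] = 2.2 M.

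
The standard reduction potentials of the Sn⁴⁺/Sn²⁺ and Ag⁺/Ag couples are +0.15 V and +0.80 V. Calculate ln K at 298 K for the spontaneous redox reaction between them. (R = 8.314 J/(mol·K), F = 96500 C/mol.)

ln K = 50.6

E°_cell = +0.80 − (+0.15) = 0.65 V, with n = 2 electrons transferred.
At equilibrium E = 0, so the Nernst equation gives ln K = nFE°/RT = (2)(96500)(0.65)/((8.314)(298)) = 50.63.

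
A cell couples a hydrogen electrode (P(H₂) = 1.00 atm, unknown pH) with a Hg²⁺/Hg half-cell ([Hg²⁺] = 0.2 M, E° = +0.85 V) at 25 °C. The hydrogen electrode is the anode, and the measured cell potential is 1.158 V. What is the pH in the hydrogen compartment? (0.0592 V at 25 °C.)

pH = 5.55

E°_cell = 0.85 V and n = 2.
log Q = n(E° − E)/0.0592 = 2×(0.85 − 1.158)/0.0592 = -10.405.
With Q = [H⁺]^2 / ([Hg²⁺]·P(H₂)), solving for [H⁺] gives log[H⁺] = -5.552, so pH = 5.55.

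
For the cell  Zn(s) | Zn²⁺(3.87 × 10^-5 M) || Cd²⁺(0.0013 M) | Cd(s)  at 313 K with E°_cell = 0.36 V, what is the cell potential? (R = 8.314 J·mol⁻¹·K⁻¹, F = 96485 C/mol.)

0.407 V

Balancing electrons gives n = 2; the reaction quotient is Q = [Zn²⁺]/[Cd²⁺] = 0.0298.
E = E° − (RT/nF) ln Q = 0.36 − (8.314×313)/(2×96485) × (-3.514) = 0.360 + 0.047 = 0.407 V.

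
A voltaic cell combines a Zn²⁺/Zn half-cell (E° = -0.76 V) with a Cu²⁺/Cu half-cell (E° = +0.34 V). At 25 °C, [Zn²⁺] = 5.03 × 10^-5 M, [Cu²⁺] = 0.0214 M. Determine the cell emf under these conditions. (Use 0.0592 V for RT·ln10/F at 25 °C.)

The Cu²⁺/Cu couple has the higher reduction potential and acts as the cathode, so E°_cell = +0.34 − (-0.76) = 1.10 V.
Balancing electrons gives n = 2; the reaction quotient is Q = [Zn²⁺]/[Cu²⁺] = 0.00235.
At 25 °C, E = E° − (0.0592/n) log Q = 1.10 − (0.0592/2)(-2.629) = 1.100 + 0.078 = 1.178 V.

1.18 V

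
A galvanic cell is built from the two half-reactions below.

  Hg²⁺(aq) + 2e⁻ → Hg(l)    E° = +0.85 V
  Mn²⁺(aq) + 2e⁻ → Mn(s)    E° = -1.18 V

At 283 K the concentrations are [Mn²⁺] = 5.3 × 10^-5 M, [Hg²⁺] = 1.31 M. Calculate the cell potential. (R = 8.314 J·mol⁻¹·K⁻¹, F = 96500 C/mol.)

The Hg²⁺/Hg couple has the higher reduction potential and acts as the cathode, so E°_cell = +0.85 − (-1.18) = 2.03 V.
Balancing electrons gives n = 2; the reaction quotient is Q = [Mn²⁺]/[Hg²⁺] = 4.05 × 10^-5.
E = E° − (RT/nF) ln Q = 2.03 − (8.314×283)/(2×96500) × (-10.115) = 2.030 + 0.123 = 2.153 V.

2.15 V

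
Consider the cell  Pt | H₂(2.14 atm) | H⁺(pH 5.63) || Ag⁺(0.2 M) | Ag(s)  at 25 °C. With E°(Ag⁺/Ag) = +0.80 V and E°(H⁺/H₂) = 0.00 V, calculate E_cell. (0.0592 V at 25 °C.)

1.10 V

The Ag⁺/Ag couple is the cathode, so E°_cell = 0.80 V; n = 2.
[H⁺] = 10^(−5.63) = 2.3 × 10^-6 M, and Q = [H⁺]^2 / ([Ag⁺]^2·P(H₂)) = 6.42 × 10^-11.
E = E° − (0.0592/2) log Q = 0.80 − (0.0592/2)(-10.192) = 1.102 V.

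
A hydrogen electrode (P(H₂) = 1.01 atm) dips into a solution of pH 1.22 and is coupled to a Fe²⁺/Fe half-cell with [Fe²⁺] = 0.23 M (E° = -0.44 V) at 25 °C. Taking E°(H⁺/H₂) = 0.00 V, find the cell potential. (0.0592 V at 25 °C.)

0.39 V

The hydrogen couple is the cathode, so E°_cell = 0.44 V; n = 2.
[H⁺] = 10^(−1.22) = 0.060 M, and Q = [Fe²⁺]·P(H₂) / [H⁺]^2 = 64.0.
E = E° − (0.0592/2) log Q = 0.44 − (0.0592/2)(1.806) = 0.387 V.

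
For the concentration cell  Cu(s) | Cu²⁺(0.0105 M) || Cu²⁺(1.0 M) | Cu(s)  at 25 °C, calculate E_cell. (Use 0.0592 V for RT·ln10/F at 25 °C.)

Both half-cells are Cu²⁺/Cu, so E°_cell = 0. The concentrated side is the cathode; the cell reaction moves Cu²⁺ from high to low concentration with n = 2.
Q = [Cu²⁺]_dilute/[Cu²⁺]_conc = 0.0105/1.0 = 0.0105.
E = 0 − (0.0592/2) log Q = −(0.0592/2)(-1.979) = 0.0586 V.

0.059 V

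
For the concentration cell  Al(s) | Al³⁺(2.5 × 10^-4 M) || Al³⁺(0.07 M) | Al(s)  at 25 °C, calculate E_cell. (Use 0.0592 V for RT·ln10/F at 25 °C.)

0.048 V

Both half-cells are Al³⁺/Al, so E°_cell = 0. The concentrated side is the cathode; the cell reaction moves Al³⁺ from high to low concentration with n = 3.
Q = [Al³⁺]_dilute/[Al³⁺]_conc = 2.5 × 10^-4/0.07 = 0.00357.
E = 0 − (0.0592/3) log Q = −(0.0592/3)(-2.447) = 0.0483 V.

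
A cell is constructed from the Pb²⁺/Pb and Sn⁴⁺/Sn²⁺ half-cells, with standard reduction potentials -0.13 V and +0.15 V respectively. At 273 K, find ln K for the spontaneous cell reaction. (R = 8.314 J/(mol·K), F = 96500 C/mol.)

ln K = 23.8

E°_cell = +0.15 − (-0.13) = 0.28 V, with n = 2 electrons transferred.
At equilibrium E = 0, so the Nernst equation gives ln K = nFE°/RT = (2)(96500)(0.28)/((8.314)(273)) = 23.81.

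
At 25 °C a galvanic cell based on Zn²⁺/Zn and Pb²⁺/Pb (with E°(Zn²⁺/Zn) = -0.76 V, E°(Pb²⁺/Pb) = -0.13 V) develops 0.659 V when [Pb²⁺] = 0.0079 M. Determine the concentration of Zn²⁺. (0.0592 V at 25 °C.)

From the Nernst equation, log Q = n(E° − E)/0.0592 = 2(0.63 − 0.659)/0.0592 = -0.980, so Q = 0.105.
With Q = [Zn²⁺]/[Pb²⁺] and the known concentrations, [Zn²⁺] in the numerator gives [Zn²⁺] = 8.3 × 10^-4 M.

8.3 × 10^-4 M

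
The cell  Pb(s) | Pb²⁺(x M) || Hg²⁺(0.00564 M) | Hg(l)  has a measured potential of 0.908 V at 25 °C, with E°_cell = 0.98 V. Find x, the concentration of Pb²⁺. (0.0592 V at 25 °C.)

From the Nernst equation, log Q = n(E° − E)/0.0592 = 2(0.98 − 0.908)/0.0592 = 2.432, so Q = 271.
With Q = [Pb²⁺]/[Hg²⁺] and the known concentrations, [Pb²⁺] in the numerator gives [Pb²⁺] = 1.5 M.

1.5 M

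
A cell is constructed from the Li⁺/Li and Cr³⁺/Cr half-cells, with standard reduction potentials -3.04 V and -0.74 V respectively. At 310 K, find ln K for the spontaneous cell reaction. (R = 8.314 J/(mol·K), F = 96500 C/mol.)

ln K = 258.3

E°_cell = -0.74 − (-3.04) = 2.30 V, with n = 3 electrons transferred.
At equilibrium E = 0, so the Nernst equation gives ln K = nFE°/RT = (3)(96500)(2.30)/((8.314)(310)) = 258.35.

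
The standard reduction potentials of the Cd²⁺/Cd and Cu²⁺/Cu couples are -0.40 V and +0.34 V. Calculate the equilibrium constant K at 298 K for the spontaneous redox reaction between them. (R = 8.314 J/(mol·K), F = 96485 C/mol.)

E°_cell = +0.34 − (-0.40) = 0.74 V, with n = 2 electrons transferred.
At equilibrium E = 0, so the Nernst equation gives ln K = nFE°/RT = (2)(96485)(0.74)/((8.314)(298)) = 57.64.
K = e^57.64 = 1.1 × 10^25.

1.1 × 10^25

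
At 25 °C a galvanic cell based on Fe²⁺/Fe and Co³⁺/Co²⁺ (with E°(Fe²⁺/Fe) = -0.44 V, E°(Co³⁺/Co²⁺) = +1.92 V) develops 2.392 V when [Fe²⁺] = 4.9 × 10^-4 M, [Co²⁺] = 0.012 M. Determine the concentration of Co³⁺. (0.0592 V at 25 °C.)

9.2 × 10^-4 M

From the Nernst equation, log Q = n(E° − E)/0.0592 = 2(2.36 − 2.392)/0.0592 = -1.081, so Q = 0.0830.
With Q = [Fe²⁺]·[Co²⁺]^2/[Co³⁺]^2 and the known concentrations, [Co³⁺]^2 in the denominator gives [Co³⁺] = 9.2 × 10^-4 M.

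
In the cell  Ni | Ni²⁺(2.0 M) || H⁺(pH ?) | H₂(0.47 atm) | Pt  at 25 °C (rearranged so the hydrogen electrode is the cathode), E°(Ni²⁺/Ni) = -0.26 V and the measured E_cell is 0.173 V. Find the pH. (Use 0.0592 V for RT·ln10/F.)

pH = 1.48

E°_cell = 0.26 V and n = 2.
log Q = n(E° − E)/0.0592 = 2×(0.26 − 0.173)/0.0592 = 2.939.
With Q = [Ni²⁺]·P(H₂) / [H⁺]^2, solving for [H⁺] gives log[H⁺] = -1.483, so pH = 1.48.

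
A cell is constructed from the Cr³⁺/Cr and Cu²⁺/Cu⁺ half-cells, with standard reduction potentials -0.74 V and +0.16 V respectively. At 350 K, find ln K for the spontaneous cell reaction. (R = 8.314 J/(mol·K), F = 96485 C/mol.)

E°_cell = +0.16 − (-0.74) = 0.90 V, with n = 3 electrons transferred.
At equilibrium E = 0, so the Nernst equation gives ln K = nFE°/RT = (3)(96485)(0.90)/((8.314)(350)) = 89.53.

ln K = 89.5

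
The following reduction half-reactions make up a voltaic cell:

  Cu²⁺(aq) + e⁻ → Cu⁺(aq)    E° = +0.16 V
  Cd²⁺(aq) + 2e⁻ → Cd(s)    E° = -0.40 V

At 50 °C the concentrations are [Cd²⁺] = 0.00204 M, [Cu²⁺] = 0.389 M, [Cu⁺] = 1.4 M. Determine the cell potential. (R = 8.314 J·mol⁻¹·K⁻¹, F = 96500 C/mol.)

The Cu²⁺/Cu⁺ couple has the higher reduction potential and acts as the cathode, so E°_cell = +0.16 − (-0.40) = 0.56 V.
Balancing electrons gives n = 2; the reaction quotient is Q = [Cd²⁺]·[Cu⁺]^2/[Cu²⁺]^2 = 0.0264.
E = E° − (RT/nF) ln Q = 0.56 − (8.314×323)/(2×96500) × (-3.634) = 0.560 + 0.051 = 0.611 V.

0.611 V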